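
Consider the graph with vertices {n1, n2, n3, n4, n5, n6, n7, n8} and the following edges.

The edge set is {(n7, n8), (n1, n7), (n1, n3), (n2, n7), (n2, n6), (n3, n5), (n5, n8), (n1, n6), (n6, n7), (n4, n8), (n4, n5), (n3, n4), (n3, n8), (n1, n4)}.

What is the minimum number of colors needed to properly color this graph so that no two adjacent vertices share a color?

n3, n4, n5, n8 form a clique, so at least 4 colors are needed.
4 colors suffice: color 1 → {n4, n7}; color 2 → {n3, n6}; color 3 → {n1, n2, n8}; color 4 → {n5}. Each edge has distinct colors on its endpoints.

4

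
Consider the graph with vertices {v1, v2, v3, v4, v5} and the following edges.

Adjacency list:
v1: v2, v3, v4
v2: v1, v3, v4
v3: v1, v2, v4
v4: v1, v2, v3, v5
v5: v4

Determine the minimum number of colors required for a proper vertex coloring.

v1, v2, v3, v4 are pairwise adjacent (a clique of size 4), so at least 4 colors are needed.
4 colors suffice: color 1 → {v4}; color 2 → {v3, v5}; color 3 → {v1}; color 4 → {v2}. Each edge has distinct colors on its endpoints.

4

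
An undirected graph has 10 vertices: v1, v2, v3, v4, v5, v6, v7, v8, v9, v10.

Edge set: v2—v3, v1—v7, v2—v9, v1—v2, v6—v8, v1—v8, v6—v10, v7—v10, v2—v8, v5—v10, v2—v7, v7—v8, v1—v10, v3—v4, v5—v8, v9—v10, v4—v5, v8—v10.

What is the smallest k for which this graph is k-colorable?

v1, v7, v8, v10 are mutually adjacent (a clique of size 4), so at least 4 colors are needed.
4 colors suffice: color 1 → {v3, v8, v9}; color 2 → {v2, v4, v10}; color 3 → {v1, v5, v6}; color 4 → {v7}. Every edge joins two different colors.

4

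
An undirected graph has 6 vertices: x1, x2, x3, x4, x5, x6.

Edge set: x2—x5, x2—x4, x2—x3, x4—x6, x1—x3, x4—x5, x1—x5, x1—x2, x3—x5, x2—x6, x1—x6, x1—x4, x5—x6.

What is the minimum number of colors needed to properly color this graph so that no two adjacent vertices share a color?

5

x1, x2, x4, x5, x6 form a clique, so at least 5 colors are needed.
One proper 5-coloring: x1=2, x2=1, x3=4, x4=4, x5=3, x6=5. Each edge has distinct colors on its endpoints.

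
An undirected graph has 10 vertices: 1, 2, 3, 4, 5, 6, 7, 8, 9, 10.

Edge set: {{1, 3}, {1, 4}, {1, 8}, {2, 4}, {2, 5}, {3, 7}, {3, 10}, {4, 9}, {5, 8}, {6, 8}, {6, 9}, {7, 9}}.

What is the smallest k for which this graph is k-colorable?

3

The cycle 1-8-5-2-4-1 has odd length 5, so it cannot be 2-colored; at least 3 colors are needed.
A valid assignment using 3 colors: 1=red, 2=green, 3=blue, 4=blue, 5=red, 6=green, 7=green, 8=blue, 9=red, 10=red. Every edge joins two different colors.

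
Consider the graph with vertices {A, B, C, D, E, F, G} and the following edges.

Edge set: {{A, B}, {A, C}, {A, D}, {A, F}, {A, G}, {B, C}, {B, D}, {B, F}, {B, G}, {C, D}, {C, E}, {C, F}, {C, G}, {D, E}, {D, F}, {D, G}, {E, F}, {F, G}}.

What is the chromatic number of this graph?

6

A, B, C, D, F, G are mutually adjacent (a clique of size 6), so at least 6 colors are needed.
A valid assignment using 6 colors: A=6, B=5, C=1, D=2, E=4, F=3, G=4. Every edge joins two different colors.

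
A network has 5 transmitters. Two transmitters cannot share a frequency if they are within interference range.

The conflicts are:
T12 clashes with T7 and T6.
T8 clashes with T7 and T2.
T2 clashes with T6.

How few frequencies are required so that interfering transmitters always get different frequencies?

3

The cycle T7-T12-T6-T2-T8-T7 has odd length 5, so it cannot be 2-colored; at least 3 frequencies are needed.
3 frequencies suffice: frequency 1 → {T7, T6}; frequency 2 → {T12, T8}; frequency 3 → {T2}. Every pair that conflicts lands in different frequencies.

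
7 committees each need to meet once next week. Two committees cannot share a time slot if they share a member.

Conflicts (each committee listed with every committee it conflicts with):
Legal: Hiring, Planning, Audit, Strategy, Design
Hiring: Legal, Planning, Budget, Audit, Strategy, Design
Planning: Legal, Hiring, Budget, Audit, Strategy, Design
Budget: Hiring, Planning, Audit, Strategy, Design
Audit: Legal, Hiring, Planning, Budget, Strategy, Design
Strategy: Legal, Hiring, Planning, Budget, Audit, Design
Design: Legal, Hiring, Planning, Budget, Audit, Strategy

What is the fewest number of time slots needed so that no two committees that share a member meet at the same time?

Hiring, Planning, Budget, Audit, Strategy, Design all conflict with each other, so at least 6 time slots are needed.
6 time slots suffice: time slot 1 → {Hiring}; time slot 2 → {Planning}; time slot 3 → {Design}; time slot 4 → {Audit}; time slot 5 → {Strategy}; time slot 6 → {Legal, Budget}. Every pair that conflicts lands in different time slots.

6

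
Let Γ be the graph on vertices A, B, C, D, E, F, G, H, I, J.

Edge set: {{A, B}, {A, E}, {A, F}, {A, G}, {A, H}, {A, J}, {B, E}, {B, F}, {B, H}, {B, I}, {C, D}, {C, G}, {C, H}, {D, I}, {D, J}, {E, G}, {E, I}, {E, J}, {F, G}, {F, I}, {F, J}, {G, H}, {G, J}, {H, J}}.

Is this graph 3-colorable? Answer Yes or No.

A, F, G, J are pairwise adjacent (a clique of size 4), so at least 4 colors are needed.
So 3 colors are not enough.

No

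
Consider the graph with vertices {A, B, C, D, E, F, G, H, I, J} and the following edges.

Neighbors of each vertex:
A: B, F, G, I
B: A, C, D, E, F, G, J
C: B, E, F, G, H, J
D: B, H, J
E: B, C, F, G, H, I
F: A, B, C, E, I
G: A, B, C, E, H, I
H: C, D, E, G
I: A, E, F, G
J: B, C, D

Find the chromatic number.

4

C, E, G, H form a clique, so at least 4 colors are needed.
4 colors suffice: color red → {B, H, I}; color blue → {F, G, J}; color green → {A, D, E}; color yellow → {C}. Every edge joins two different colors.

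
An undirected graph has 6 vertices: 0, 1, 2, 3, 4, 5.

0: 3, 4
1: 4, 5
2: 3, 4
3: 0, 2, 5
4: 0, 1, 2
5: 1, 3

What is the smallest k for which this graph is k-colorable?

3

The cycle 2-3-5-1-4-2 has odd length 5, so it cannot be 2-colored; at least 3 colors are needed.
3 colors suffice: 0=blue, 1=green, 2=blue, 3=red, 4=red, 5=blue. No two adjacent vertices share a color.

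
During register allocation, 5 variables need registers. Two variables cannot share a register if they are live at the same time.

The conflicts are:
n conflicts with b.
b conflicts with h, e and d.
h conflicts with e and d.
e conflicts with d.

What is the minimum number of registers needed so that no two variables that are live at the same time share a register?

b, h, e, d all conflict with each other, so at least 4 registers are needed.
4 registers suffice: register 1 → {b}; register 2 → {n, h}; register 3 → {e}; register 4 → {d}. Each listed conflict is separated.

4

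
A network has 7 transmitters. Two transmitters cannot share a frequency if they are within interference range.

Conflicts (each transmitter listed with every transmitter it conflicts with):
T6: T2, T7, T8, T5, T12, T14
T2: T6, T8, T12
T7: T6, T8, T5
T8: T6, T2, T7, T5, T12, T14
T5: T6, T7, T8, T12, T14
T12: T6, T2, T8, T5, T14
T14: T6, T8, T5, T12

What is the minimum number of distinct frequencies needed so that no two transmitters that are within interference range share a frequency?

5

T6, T8, T5, T12, T14 all conflict with each other, so at least 5 frequencies are needed.
Using 5 frequencies: T6=1, T2=4, T7=3, T8=2, T5=4, T12=3, T14=5. Every pair that conflicts lands in different frequencies.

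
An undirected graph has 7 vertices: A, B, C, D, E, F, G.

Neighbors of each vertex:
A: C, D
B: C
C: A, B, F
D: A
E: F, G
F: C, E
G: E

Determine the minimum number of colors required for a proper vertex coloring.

B and C are adjacent, so at least 2 colors are needed.
2 colors suffice: color 1 → {C, D, E}; color 2 → {A, B, F, G}. Each edge has distinct colors on its endpoints.

2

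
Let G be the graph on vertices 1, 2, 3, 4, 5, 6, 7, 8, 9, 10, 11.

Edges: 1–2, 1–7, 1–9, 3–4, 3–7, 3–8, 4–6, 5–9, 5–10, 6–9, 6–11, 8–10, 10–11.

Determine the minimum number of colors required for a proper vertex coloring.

3

The cycle 6-11-10-5-9-6 has odd length 5, so it cannot be 2-colored; at least 3 colors are needed.
A valid assignment using 3 colors: 1=a, 2=b, 3=a, 4=b, 5=c, 6=a, 7=b, 8=b, 9=b, 10=a, 11=b. Every edge joins two different colors.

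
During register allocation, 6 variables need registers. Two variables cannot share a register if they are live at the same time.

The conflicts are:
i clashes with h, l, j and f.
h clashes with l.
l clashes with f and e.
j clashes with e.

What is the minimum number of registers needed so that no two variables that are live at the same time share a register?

3

i, h, l all conflict with each other, so at least 3 registers are needed.
A valid assignment using 3 registers: i=1, h=3, l=2, j=2, f=3, e=1. No two conflicting variables share a register.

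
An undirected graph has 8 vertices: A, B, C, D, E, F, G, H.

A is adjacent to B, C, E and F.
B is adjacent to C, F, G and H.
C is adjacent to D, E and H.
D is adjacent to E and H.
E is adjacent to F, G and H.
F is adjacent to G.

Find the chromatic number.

C, D, E, H are pairwise adjacent (a clique of size 4), so at least 4 colors are needed.
4 colors suffice: color red → {B, E}; color blue → {C, F}; color green → {A, G, H}; color yellow → {D}. No two adjacent vertices share a color.

4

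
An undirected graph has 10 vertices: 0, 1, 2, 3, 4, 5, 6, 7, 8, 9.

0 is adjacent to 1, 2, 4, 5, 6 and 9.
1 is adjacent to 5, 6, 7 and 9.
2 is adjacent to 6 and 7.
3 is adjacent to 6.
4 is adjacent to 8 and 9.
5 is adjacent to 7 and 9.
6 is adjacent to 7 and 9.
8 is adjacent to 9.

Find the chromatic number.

4

0, 1, 5, 9 are pairwise adjacent (a clique of size 4), so at least 4 colors are needed.
4 colors suffice: color a → {4, 5, 6}; color b → {0, 3, 7, 8}; color c → {2, 9}; color d → {1}. Every edge joins two different colors.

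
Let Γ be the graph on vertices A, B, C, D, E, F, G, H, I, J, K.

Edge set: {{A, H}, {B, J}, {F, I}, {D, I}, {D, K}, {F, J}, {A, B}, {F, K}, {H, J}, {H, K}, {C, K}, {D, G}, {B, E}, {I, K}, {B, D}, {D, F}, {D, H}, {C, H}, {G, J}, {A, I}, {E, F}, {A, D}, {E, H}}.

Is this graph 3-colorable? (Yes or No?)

D, F, I, K form a clique, so at least 4 colors are needed.
So 3 colors are not enough.

No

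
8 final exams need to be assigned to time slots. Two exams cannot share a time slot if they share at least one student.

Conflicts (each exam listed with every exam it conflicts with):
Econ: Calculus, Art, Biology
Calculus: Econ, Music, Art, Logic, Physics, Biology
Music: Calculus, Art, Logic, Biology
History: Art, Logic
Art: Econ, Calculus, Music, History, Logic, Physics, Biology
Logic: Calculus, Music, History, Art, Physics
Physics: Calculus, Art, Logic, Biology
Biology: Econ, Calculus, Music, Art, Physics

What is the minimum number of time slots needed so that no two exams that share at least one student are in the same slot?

4

Calculus, Music, Art, Biology pairwise conflict, so at least 4 time slots are needed.
4 time slots suffice: Econ=4, Calculus=2, Music=4, History=2, Art=1, Logic=3, Physics=4, Biology=3. Each listed conflict is separated.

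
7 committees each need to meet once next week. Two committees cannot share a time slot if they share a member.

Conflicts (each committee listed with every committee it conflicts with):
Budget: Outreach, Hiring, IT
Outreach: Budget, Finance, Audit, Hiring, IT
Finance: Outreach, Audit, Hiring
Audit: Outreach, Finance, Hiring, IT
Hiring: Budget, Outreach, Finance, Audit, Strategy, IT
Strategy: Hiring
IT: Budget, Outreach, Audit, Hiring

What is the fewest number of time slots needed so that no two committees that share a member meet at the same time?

4

Budget, Outreach, Hiring, IT all conflict with each other, so at least 4 time slots are needed.
4 time slots suffice: time slot 1 → {Hiring}; time slot 2 → {Outreach, Strategy}; time slot 3 → {Finance, IT}; time slot 4 → {Budget, Audit}. Each listed conflict is separated.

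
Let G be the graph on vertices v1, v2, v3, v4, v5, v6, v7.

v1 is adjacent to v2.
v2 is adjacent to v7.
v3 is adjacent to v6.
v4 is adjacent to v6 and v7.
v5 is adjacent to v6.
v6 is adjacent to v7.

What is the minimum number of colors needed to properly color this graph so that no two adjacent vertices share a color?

3

v4, v6, v7 are mutually adjacent, so at least 3 colors are needed.
One proper 3-coloring: v1=B, v2=R, v3=B, v4=G, v5=B, v6=R, v7=B. Every edge joins two different colors.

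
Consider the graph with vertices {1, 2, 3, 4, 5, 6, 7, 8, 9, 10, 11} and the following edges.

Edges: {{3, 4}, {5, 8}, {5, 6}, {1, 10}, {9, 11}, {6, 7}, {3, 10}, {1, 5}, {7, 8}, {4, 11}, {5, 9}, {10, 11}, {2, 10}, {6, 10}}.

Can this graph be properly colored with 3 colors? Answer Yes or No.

Yes

The chromatic number is 3. The cycle 5-6-10-11-9-5 has odd length 5, so it cannot be 2-colored; at least 3 colors are needed.
3 colors suffice: color a → {4, 5, 7, 10}; color b → {1, 2, 3, 6, 8, 11}; color c → {9}.
That is already a proper 3-coloring.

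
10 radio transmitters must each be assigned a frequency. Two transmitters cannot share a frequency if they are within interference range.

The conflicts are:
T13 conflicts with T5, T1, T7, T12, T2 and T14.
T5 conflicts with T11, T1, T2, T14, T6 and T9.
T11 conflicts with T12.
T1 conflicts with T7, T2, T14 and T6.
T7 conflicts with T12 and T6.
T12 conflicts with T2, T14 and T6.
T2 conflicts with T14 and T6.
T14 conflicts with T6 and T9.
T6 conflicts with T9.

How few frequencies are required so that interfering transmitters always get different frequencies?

T5, T1, T2, T14, T6 all conflict with each other, so at least 5 frequencies are needed.
5 frequencies suffice: frequency 1 → {T11, T7, T14}; frequency 2 → {T5, T12}; frequency 3 → {T13, T6}; frequency 4 → {T2, T9}; frequency 5 → {T1}. No two conflicting transmitters share a frequency.

5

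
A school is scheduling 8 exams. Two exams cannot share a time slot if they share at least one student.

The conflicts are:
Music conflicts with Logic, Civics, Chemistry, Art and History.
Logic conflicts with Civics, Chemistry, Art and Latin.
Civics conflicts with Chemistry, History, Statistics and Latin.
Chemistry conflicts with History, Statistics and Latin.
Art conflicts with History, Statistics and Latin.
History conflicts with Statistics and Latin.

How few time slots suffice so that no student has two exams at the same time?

4

Music, Civics, Chemistry, History all conflict with each other, so at least 4 time slots are needed.
Using 4 time slots: Music=4, Logic=2, Civics=1, Chemistry=3, Art=1, History=2, Statistics=4, Latin=4. No two conflicting exams share a time slot.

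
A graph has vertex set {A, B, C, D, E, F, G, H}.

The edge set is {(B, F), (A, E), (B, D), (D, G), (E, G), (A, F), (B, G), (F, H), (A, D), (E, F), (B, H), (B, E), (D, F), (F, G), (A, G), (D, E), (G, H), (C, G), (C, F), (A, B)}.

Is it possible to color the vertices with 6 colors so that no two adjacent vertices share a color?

The chromatic number is 6. A, B, D, E, F, G are mutually adjacent (a clique of size 6), so at least 6 colors are needed.
6 colors suffice: color 1 → {G}; color 2 → {F}; color 3 → {B, C}; color 4 → {A, H}; color 5 → {D}; color 6 → {E}.
That is already a proper 6-coloring.

Yes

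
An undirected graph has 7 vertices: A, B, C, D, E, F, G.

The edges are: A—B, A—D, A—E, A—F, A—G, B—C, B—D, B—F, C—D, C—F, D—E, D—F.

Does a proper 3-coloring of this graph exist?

B, C, D, F are mutually adjacent (a clique of size 4), so at least 4 colors are needed.
So 3 colors are not enough.

No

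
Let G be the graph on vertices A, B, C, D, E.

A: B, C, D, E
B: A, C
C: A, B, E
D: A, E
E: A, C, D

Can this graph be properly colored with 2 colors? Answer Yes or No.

No

A, C, E form a triangle, so at least 3 colors are needed.
So 2 colors are not enough.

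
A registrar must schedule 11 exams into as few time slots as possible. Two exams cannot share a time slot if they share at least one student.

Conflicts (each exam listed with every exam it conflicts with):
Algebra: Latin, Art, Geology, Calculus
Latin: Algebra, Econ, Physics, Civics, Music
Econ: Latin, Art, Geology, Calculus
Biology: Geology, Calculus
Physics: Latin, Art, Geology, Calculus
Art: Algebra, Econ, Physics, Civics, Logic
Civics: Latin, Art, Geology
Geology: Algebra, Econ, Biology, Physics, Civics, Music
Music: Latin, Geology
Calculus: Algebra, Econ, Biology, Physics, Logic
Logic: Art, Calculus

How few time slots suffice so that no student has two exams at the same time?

2

Algebra and Art conflict, so at least 2 time slots are needed.
2 time slots suffice: Algebra=2, Latin=1, Econ=2, Biology=2, Physics=2, Art=1, Civics=2, Geology=1, Music=2, Calculus=1, Logic=2. No two conflicting exams share a time slot.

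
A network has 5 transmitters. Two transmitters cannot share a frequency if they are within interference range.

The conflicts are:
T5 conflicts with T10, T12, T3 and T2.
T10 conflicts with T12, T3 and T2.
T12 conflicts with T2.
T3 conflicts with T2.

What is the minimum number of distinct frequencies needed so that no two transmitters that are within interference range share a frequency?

4

T5, T10, T12, T2 are mutually in conflict, so at least 4 frequencies are needed.
4 frequencies suffice: T5=2, T10=1, T12=4, T3=4, T2=3. No two conflicting transmitters share a frequency.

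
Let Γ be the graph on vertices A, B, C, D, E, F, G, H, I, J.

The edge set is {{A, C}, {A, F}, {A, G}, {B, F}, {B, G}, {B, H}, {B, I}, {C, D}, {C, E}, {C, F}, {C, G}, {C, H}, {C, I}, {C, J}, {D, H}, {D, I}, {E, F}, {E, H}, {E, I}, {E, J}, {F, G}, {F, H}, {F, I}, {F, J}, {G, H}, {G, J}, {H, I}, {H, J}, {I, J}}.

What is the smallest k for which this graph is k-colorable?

6

C, E, F, H, I, J are pairwise adjacent (a clique of size 6), so at least 6 colors are needed.
One proper 6-coloring: A=2, B=1, C=1, D=3, E=6, F=3, G=4, H=2, I=4, J=5. Every edge joins two different colors.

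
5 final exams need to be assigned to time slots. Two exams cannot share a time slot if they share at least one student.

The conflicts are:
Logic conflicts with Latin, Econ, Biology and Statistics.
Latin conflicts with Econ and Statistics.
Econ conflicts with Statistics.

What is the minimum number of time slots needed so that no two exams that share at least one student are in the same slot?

4

Logic, Latin, Econ, Statistics are mutually in conflict, so at least 4 time slots are needed.
A valid assignment using 4 time slots: Logic=1, Latin=3, Econ=2, Biology=2, Statistics=4. No two conflicting exams share a time slot.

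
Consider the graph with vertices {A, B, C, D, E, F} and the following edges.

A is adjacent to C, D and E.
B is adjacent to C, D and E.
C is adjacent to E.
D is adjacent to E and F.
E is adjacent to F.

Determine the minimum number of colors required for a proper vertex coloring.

3

D, E, F are pairwise adjacent, so at least 3 colors are needed.
3 colors suffice: A=3, B=3, C=2, D=2, E=1, F=3. Each edge has distinct colors on its endpoints.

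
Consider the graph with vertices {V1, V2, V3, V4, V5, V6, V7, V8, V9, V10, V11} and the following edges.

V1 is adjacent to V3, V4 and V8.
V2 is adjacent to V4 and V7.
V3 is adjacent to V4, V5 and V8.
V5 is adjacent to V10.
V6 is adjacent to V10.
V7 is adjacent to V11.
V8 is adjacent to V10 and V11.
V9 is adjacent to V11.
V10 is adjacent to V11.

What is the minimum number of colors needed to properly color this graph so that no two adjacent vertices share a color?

3

V1, V3, V8 are mutually adjacent, so at least 3 colors are needed.
3 colors suffice: color 1 → {V2, V3, V6, V11}; color 2 → {V4, V5, V7, V8, V9}; color 3 → {V1, V10}. Every edge joins two different colors.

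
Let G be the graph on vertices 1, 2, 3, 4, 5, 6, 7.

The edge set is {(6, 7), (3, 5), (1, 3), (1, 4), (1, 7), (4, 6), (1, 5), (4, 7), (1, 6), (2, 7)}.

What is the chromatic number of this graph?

1, 4, 6, 7 are mutually adjacent (a clique of size 4), so at least 4 colors are needed.
One proper 4-coloring: 1=red, 2=red, 3=blue, 4=green, 5=green, 6=yellow, 7=blue. Every edge joins two different colors.

4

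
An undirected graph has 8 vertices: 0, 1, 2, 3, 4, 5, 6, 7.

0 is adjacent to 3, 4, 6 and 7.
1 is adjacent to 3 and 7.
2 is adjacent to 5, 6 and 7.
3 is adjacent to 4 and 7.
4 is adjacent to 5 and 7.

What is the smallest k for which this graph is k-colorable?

0, 3, 4, 7 form a clique, so at least 4 colors are needed.
One proper 4-coloring: 0=d, 1=b, 2=b, 3=c, 4=b, 5=a, 6=a, 7=a. Each edge has distinct colors on its endpoints.

4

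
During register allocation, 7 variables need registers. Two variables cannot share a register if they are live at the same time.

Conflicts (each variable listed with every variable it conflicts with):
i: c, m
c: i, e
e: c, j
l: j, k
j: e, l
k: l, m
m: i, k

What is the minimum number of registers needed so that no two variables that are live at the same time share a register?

The cycle c-i-m-k-l-j-e-c has odd length 7, so it cannot be 2-colored; at least 3 registers are needed.
3 registers suffice: register 1 → {i, e, k}; register 2 → {c, j, m}; register 3 → {l}. Each listed conflict is separated.

3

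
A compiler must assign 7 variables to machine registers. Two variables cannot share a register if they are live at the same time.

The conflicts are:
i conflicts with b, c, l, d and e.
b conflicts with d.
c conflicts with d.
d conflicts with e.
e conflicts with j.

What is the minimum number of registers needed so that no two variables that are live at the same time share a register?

i, d, e all conflict with each other, so at least 3 registers are needed.
3 registers suffice: i=1, b=3, c=3, l=2, d=2, e=3, j=1. Every pair that conflicts lands in different registers.

3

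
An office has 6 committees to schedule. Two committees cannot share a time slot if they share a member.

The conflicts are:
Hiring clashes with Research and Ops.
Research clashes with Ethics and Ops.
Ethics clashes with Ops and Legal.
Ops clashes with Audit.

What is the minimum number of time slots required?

Research, Ethics, Ops pairwise conflict, so at least 3 time slots are needed.
A valid assignment using 3 time slots: Hiring=2, Research=3, Ethics=2, Ops=1, Audit=2, Legal=1. Each listed conflict is separated.

3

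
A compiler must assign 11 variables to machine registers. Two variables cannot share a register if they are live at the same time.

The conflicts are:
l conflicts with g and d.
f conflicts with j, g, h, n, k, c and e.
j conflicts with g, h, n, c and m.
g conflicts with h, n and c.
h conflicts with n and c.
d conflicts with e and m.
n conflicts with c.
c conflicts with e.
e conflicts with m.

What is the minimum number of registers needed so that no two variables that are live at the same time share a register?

6

f, j, g, h, n, c all conflict with each other, so at least 6 registers are needed.
A valid assignment using 6 registers: l=1, f=1, j=3, g=4, h=6, d=2, n=5, k=2, c=2, e=3, m=1. No two conflicting variables share a register.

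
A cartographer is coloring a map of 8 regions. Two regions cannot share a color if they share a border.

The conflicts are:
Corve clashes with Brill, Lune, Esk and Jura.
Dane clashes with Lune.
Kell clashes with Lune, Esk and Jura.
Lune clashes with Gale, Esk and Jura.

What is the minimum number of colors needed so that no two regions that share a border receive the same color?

3

Corve, Lune, Jura all conflict with each other, so at least 3 colors are needed.
3 colors suffice: color 1 → {Brill, Lune}; color 2 → {Corve, Dane, Kell, Gale}; color 3 → {Esk, Jura}. No two conflicting regions share a color.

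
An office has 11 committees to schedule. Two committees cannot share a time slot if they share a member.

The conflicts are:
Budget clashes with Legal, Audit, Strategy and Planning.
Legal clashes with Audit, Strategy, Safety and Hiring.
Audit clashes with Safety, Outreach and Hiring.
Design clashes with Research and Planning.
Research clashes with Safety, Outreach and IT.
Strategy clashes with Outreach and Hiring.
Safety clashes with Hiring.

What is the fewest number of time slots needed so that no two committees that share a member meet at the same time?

Legal, Audit, Safety, Hiring all conflict with each other, so at least 4 time slots are needed.
Using 4 time slots: Budget=3, Legal=2, Audit=1, Design=2, Research=1, Strategy=1, Safety=4, Outreach=2, Hiring=3, Planning=1, IT=2. Each listed conflict is separated.

4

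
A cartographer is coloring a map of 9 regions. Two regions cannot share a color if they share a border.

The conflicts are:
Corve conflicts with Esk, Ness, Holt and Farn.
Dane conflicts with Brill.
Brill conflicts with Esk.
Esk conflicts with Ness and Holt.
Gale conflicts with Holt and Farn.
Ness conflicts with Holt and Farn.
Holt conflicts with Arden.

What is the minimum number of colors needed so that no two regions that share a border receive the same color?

4

Corve, Esk, Ness, Holt pairwise conflict, so at least 4 colors are needed.
A valid assignment using 4 colors: Corve=4, Dane=2, Brill=1, Esk=3, Gale=2, Ness=2, Holt=1, Arden=2, Farn=1. Every pair that conflicts lands in different colors.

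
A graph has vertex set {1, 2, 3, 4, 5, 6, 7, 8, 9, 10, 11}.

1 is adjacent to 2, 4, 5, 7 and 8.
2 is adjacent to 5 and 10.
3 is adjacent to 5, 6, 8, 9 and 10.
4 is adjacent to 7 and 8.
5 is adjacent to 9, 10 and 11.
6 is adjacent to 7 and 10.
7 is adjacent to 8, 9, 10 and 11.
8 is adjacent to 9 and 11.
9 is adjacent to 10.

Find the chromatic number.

1, 4, 7, 8 form a clique, so at least 4 colors are needed.
4 colors suffice: 1=c, 2=d, 3=d, 4=d, 5=a, 6=c, 7=a, 8=b, 9=c, 10=b, 11=c. Every edge joins two different colors.

4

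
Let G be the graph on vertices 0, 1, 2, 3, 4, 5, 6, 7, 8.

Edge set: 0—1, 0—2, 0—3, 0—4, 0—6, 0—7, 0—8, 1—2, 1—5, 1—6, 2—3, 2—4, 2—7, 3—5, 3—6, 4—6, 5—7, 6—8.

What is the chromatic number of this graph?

0, 1, 2 are mutually adjacent, so at least 3 colors are needed.
One proper 3-coloring: 0=red, 1=green, 2=blue, 3=green, 4=green, 5=red, 6=blue, 7=green, 8=green. Each edge has distinct colors on its endpoints.

3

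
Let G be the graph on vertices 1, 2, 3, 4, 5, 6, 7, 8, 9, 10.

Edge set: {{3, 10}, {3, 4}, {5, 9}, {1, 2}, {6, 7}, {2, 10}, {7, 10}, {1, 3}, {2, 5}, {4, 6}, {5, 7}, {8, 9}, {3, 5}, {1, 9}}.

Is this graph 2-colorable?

The cycle 4-3-10-7-6-4 has odd length 5, so it cannot be 2-colored; at least 3 colors are needed.
So 2 colors are not enough.

No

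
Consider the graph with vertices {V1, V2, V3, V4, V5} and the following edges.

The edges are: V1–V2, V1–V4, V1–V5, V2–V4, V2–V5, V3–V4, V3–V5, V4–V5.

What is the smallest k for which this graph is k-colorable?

4

V1, V2, V4, V5 are pairwise adjacent (a clique of size 4), so at least 4 colors are needed.
4 colors suffice: color 1 → {V4}; color 2 → {V5}; color 3 → {V2, V3}; color 4 → {V1}. Every edge joins two different colors.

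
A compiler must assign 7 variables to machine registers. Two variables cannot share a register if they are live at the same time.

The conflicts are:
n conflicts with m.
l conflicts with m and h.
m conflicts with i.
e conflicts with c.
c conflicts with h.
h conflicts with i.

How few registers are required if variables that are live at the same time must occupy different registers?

m and i conflict, so at least 2 registers are needed.
2 registers suffice: register 1 → {m, e, h}; register 2 → {n, l, c, i}. Every pair that conflicts lands in different registers.

2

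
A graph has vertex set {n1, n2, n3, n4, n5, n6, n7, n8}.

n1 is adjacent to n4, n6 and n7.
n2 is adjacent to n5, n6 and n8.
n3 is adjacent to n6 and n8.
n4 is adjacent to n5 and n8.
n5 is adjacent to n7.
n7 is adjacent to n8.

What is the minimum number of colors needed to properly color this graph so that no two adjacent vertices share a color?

The cycle n1-n4-n8-n2-n6-n1 has odd length 5, so it cannot be 2-colored; at least 3 colors are needed.
3 colors suffice: n1=3, n2=2, n3=2, n4=2, n5=1, n6=1, n7=2, n8=1. Each edge has distinct colors on its endpoints.

3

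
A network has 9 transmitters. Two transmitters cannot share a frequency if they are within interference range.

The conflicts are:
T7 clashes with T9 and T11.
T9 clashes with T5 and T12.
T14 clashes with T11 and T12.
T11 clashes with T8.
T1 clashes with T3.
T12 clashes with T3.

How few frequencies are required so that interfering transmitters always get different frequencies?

3

The cycle T7-T9-T12-T14-T11-T7 has odd length 5, so it cannot be 2-colored; at least 3 frequencies are needed.
A valid assignment using 3 frequencies: T7=3, T9=2, T14=2, T11=1, T5=1, T1=1, T12=1, T3=2, T8=2. No two conflicting transmitters share a frequency.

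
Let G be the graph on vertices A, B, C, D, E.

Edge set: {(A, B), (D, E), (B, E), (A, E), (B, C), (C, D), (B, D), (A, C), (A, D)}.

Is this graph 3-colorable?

No

A, B, C, D are pairwise adjacent (a clique of size 4), so at least 4 colors are needed.
So 3 colors are not enough.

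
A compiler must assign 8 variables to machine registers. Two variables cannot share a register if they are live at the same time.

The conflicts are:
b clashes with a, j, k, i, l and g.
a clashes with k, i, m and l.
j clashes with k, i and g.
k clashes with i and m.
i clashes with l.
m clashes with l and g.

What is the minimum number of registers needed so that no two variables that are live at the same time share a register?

b, j, k, i pairwise conflict, so at least 4 registers are needed.
4 registers suffice: b=1, a=4, j=4, k=2, i=3, m=1, l=2, g=2. Each listed conflict is separated.

4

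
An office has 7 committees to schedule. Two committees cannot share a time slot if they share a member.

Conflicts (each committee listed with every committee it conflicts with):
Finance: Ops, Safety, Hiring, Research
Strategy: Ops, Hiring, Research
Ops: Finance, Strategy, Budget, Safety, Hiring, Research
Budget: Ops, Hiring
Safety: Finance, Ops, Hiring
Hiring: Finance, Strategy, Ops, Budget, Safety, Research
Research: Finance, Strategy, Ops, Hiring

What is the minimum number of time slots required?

4

Finance, Ops, Hiring, Research are mutually in conflict, so at least 4 time slots are needed.
A valid assignment using 4 time slots: Finance=4, Strategy=4, Ops=1, Budget=3, Safety=3, Hiring=2, Research=3. Every pair that conflicts lands in different time slots.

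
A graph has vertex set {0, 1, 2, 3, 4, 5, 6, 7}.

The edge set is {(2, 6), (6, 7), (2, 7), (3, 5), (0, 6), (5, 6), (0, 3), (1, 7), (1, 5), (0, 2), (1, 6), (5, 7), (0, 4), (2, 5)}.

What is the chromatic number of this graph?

2, 5, 6, 7 are pairwise adjacent (a clique of size 4), so at least 4 colors are needed.
4 colors suffice: color red → {0, 5}; color blue → {3, 4, 6}; color green → {1, 2}; color yellow → {7}. Every edge joins two different colors.

4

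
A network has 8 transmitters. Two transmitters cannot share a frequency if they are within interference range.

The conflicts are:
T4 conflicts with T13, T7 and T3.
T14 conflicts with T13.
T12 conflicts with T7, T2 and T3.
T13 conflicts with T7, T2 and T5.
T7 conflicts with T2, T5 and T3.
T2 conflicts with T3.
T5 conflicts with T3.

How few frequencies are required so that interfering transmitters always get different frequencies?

4

T12, T7, T2, T3 are mutually in conflict, so at least 4 frequencies are needed.
4 frequencies suffice: T4=3, T14=1, T12=4, T13=2, T7=1, T2=3, T5=3, T3=2. Every pair that conflicts lands in different frequencies.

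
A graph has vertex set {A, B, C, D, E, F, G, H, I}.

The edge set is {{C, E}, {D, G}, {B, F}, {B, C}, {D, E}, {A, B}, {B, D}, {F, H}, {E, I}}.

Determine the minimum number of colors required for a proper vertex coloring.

F and H are adjacent, so at least 2 colors are needed.
2 colors suffice: A=2, B=1, C=2, D=2, E=1, F=2, G=1, H=1, I=2. No two adjacent vertices share a color.

2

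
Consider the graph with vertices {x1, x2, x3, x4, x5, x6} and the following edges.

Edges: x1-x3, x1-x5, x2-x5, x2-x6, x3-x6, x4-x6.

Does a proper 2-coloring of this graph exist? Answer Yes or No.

The cycle x5-x2-x6-x3-x1-x5 has odd length 5, so it cannot be 2-colored; at least 3 colors are needed.
So 2 colors are not enough.

No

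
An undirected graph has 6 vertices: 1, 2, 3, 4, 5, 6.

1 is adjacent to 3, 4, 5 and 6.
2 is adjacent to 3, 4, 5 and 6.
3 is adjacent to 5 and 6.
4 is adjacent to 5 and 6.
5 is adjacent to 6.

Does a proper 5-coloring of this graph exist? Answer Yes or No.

The chromatic number is 4. 1, 4, 5, 6 are pairwise adjacent (a clique of size 4), so at least 4 colors are needed.
4 colors suffice: color red → {5}; color blue → {6}; color green → {3, 4}; color yellow → {1, 2}.
Since 5 ≥ 4, a proper 5-coloring certainly exists.

Yes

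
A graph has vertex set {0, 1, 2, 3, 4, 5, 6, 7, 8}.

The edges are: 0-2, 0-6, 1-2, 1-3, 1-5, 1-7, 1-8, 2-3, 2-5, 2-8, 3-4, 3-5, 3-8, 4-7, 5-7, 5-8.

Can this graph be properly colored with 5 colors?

The chromatic number is 5. 1, 2, 3, 5, 8 are mutually adjacent (a clique of size 5), so at least 5 colors are needed.
5 colors suffice: color red → {0, 1, 4}; color blue → {2, 6, 7}; color green → {3}; color yellow → {5}; color purple → {8}.
That is already a proper 5-coloring.

Yes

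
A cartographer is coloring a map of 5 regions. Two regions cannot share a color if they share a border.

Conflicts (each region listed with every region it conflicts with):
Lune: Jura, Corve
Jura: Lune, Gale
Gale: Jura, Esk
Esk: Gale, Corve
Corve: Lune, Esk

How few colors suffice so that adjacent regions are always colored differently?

The cycle Gale-Jura-Lune-Corve-Esk-Gale has odd length 5, so it cannot be 2-colored; at least 3 colors are needed.
3 colors suffice: color 1 → {Lune, Esk}; color 2 → {Jura, Corve}; color 3 → {Gale}. Every pair that conflicts lands in different colors.

3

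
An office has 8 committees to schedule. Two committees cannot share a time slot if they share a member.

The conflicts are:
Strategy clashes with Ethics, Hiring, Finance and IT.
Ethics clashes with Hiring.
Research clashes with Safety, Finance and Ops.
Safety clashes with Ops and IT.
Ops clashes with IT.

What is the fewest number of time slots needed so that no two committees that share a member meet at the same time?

Safety, Ops, IT are mutually in conflict, so at least 3 time slots are needed.
3 time slots suffice: time slot 1 → {Strategy, Safety}; time slot 2 → {Hiring, Finance, Ops}; time slot 3 → {Ethics, Research, IT}. Every pair that conflicts lands in different time slots.

3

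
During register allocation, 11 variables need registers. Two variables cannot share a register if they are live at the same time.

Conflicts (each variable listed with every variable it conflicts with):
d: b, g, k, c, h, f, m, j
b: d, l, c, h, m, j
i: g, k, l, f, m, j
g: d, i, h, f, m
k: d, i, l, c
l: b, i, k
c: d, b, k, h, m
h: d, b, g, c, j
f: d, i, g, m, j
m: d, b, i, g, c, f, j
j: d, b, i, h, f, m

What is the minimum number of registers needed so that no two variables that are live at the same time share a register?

i, g, f, m all conflict with each other, so at least 4 registers are needed.
4 registers suffice: register 1 → {d, i}; register 2 → {k, h, m}; register 3 → {b, f}; register 4 → {g, l, c, j}. No two conflicting variables share a register.

4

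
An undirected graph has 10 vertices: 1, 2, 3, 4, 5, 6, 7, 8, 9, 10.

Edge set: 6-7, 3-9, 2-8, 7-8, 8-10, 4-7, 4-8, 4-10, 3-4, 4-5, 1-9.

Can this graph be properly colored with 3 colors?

The chromatic number is 3. 4, 7, 8 are mutually adjacent, so at least 3 colors are needed.
3 colors suffice: color a → {2, 4, 6, 9}; color b → {1, 3, 5, 8}; color c → {7, 10}.
That is already a proper 3-coloring.

Yes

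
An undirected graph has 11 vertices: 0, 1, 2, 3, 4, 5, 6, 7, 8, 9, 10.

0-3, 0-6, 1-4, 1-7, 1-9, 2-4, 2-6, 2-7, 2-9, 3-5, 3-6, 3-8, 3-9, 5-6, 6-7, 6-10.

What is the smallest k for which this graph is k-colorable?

3

0, 3, 6 form a triangle, so at least 3 colors are needed.
A valid assignment using 3 colors: 0=c, 1=b, 2=b, 3=b, 4=a, 5=c, 6=a, 7=c, 8=a, 9=a, 10=b. No two adjacent vertices share a color.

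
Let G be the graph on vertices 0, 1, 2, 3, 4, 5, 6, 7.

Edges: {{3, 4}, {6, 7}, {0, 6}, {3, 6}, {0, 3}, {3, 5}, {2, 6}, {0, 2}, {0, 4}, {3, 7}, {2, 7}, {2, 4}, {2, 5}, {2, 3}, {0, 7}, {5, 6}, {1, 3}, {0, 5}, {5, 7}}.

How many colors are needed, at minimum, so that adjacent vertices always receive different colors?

6

0, 2, 3, 5, 6, 7 are mutually adjacent (a clique of size 6), so at least 6 colors are needed.
6 colors suffice: color red → {3}; color blue → {0, 1}; color green → {2}; color yellow → {4, 5}; color purple → {7}; color orange → {6}. Every edge joins two different colors.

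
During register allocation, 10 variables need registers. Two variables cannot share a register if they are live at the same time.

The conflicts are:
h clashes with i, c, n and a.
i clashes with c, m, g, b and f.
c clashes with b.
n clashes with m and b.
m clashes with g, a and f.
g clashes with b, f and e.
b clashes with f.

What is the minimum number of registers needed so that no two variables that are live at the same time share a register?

4

i, m, g, f pairwise conflict, so at least 4 registers are needed.
4 registers suffice: h=2, i=1, c=4, n=1, m=3, g=2, a=1, b=3, f=4, e=1. No two conflicting variables share a register.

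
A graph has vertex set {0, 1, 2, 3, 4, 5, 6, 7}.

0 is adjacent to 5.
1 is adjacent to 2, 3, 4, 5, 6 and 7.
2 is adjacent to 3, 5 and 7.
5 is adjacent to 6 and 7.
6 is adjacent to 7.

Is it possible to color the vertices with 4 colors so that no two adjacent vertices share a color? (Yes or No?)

The chromatic number is 4. 1, 2, 5, 7 form a clique, so at least 4 colors are needed.
4 colors suffice: color a → {0, 1}; color b → {3, 4, 5}; color c → {2, 6}; color d → {7}.
That is already a proper 4-coloring.

Yes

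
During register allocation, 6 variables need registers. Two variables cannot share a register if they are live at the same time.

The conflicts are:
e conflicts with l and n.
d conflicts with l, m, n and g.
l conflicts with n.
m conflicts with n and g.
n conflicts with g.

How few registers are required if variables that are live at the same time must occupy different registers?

d, m, n, g are mutually in conflict, so at least 4 registers are needed.
Using 4 registers: e=2, d=2, l=3, m=4, n=1, g=3. Every pair that conflicts lands in different registers.

4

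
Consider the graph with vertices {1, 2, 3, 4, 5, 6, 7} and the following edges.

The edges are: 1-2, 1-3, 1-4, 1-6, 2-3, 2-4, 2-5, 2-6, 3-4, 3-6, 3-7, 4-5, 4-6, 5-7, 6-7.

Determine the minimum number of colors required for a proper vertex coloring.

5

1, 2, 3, 4, 6 are mutually adjacent (a clique of size 5), so at least 5 colors are needed.
A valid assignment using 5 colors: 1=purple, 2=yellow, 3=blue, 4=green, 5=red, 6=red, 7=green. Every edge joins two different colors.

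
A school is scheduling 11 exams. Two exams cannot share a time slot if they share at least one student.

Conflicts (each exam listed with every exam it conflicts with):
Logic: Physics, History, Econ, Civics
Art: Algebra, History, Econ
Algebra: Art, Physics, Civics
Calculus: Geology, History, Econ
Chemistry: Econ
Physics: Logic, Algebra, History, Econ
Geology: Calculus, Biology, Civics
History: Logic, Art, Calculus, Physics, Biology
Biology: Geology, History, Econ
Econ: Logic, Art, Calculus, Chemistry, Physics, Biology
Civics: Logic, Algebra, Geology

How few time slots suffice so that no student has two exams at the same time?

3

Logic, Physics, History all conflict with each other, so at least 3 time slots are needed.
A valid assignment using 3 time slots: Logic=3, Art=2, Algebra=1, Calculus=2, Chemistry=2, Physics=2, Geology=1, History=1, Biology=2, Econ=1, Civics=2. Each listed conflict is separated.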